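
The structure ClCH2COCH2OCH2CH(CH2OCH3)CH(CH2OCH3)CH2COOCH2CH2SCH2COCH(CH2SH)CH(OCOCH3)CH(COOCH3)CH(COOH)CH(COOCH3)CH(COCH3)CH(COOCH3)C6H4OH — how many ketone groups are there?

3

halogen on an sp³ carbon → alkyl halide.
–C(=O)– with carbon on both sides → ketone.
C–O–C with sp³ carbons on both sides and no adjacent C=O → ether.
pendant –CH2OCH3: C–O–C linkage → ether.
pendant –CH2OCH3: C–O–C linkage → ether.
–C(=O)–O–C with C on the carbonyl side → ester.
C–S–C linkage → sulfide (thioether).
–C(=O)– with carbon on both sides → ketone.
pendant –CH2SH → thiol.
pendant –OC(=O)CH3: an acyloxy group → ester.
pendant –COOCH3: carbonyl C bonded to C and –OCH3 → ester.
pendant –COOH: carbonyl C bonded to C and –OH → carboxylic acid.
pendant –COOCH3: carbonyl C bonded to C and –OCH3 → ester.
pendant –COCH3: carbonyl C bonded to two carbons → ketone.
pendant –COOCH3: carbonyl C bonded to C and –OCH3 → ester.
–OH attached directly to an aromatic ring → phenol (not alcohol); the ring itself is an arene.
Ketone appears at: CO, CO, CH(COCH3) → 3.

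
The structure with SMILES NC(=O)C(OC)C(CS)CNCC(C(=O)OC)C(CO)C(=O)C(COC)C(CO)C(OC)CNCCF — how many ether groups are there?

3

Working along the chain:
  H2NCO: –C(=O)NH2: carbonyl C bonded to C and to N → amide (the N is not a separate amine).
  CH(OCH3): pendant –OCH3: C–O–C with sp³ C, no adjacent C=O → ether.
  CH(CH2SH): pendant –CH2SH → thiol.
  CH2NHCH2: C–N–C with sp³ carbons and no adjacent C=O → amine (secondary).
  CH(COOCH3): pendant –COOCH3: carbonyl C bonded to C and –OCH3 → ester.
  CH(CH2OH): pendant –CH2OH on an sp³ backbone C → alcohol.
  CO: –C(=O)– with carbon on both sides → ketone.
  CH(CH2OCH3): pendant –CH2OCH3: C–O–C linkage → ether.
  CH(CH2OH): pendant –CH2OH on an sp³ backbone C → alcohol.
  CH(OCH3): pendant –OCH3: C–O–C with sp³ C, no adjacent C=O → ether.
  CH2NHCH2: C–N–C with sp³ carbons and no adjacent C=O → amine (secondary).
  CH2F: halogen on an sp³ carbon → alkyl halide.
Ether appears at: CH(OCH3), CH(CH2OCH3), CH(OCH3) → 3.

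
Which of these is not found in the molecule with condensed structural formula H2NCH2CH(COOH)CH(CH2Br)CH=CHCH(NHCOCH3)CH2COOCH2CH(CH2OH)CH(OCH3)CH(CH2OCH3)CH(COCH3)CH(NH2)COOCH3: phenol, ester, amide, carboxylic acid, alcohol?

ester: present (CH2COOCH2 — –C(=O)–O–C with C on the carbonyl side → ester).
amide: present (CH(NHCOCH3) — pendant –NHC(=O)CH3: N bonded to a carbonyl → amide (not amine)).
carboxylic acid: present (CH(COOH) — pendant –COOH: carbonyl C bonded to C and –OH → carboxylic acid).
alcohol: present (CH(CH2OH) — pendant –CH2OH on an sp³ backbone C → alcohol).
phenol: absent. In CH(CH2OH), the –OH is on an sp³ carbon, not on an aromatic ring, so it is an alcohol.

phenol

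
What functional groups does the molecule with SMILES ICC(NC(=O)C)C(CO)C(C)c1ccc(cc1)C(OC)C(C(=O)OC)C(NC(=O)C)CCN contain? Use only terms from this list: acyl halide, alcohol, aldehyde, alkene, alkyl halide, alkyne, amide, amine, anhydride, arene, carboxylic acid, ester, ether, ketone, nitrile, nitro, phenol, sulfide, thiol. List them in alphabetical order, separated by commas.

alcohol, alkyl halide, amide, amine, arene, ester, ether

Taking each segment in turn:
  ICH2: halogen on an sp³ carbon → alkyl halide.
  CH(NHCOCH3): pendant –NHC(=O)CH3: N bonded to a carbonyl → amide (not amine).
  CH(CH2OH): pendant –CH2OH on an sp³ backbone C → alcohol.
  C6H4: para-disubstituted benzene ring → arene.
  CH(OCH3): pendant –OCH3: C–O–C with sp³ C, no adjacent C=O → ether.
  CH(COOCH3): pendant –COOCH3: carbonyl C bonded to C and –OCH3 → ester.
  CH(NHCOCH3): pendant –NHC(=O)CH3: N bonded to a carbonyl → amide (not amine).
  CH2NH2: –NH2 on an sp³ carbon with no adjacent C=O → amine.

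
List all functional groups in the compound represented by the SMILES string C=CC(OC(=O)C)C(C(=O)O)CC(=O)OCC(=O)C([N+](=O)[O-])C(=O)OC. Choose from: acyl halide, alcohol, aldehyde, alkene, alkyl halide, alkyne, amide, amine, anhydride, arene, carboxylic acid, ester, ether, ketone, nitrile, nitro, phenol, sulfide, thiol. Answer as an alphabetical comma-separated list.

alkene, carboxylic acid, ester, ketone, nitro

C=C double bond → alkene.
pendant –OC(=O)CH3: an acyloxy group → ester.
pendant –COOH: carbonyl C bonded to C and –OH → carboxylic acid.
–C(=O)–O–C with C on the carbonyl side → ester.
–C(=O)– with carbon on both sides → ketone.
–NO2 on an sp³ carbon → nitro (the N=O is not a carbonyl).
–C(=O)OCH3: carbonyl C bonded to C and to –OCH3 → ester (not ketone + ether).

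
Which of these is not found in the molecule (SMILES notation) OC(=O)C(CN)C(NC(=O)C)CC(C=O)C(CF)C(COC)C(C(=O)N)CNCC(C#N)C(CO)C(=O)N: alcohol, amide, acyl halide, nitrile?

alcohol: present (CH(CH2OH) — pendant –CH2OH on an sp³ backbone C → alcohol).
amide: present (CH(NHCOCH3) — pendant –NHC(=O)CH3: N bonded to a carbonyl → amide (not amine)).
nitrile: present (CH(CN) — pendant –C≡N: nitrile).
acyl halide: no segment matches this pattern.

acyl halide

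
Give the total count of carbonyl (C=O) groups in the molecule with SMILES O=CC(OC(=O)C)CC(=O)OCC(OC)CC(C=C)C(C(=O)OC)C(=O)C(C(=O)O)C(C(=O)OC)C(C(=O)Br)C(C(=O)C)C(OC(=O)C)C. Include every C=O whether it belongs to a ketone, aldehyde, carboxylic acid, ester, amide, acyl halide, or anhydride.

OHC: aldehyde, 1 C=O (running total 1).
CH(OCOCH3): ester, 1 C=O (running total 2).
CH2COOCH2: ester, 1 C=O (running total 3).
CH(COOCH3): ester, 1 C=O (running total 4).
CO: ketone, 1 C=O (running total 5).
CH(COOH): carboxylic acid, 1 C=O (running total 6).
CH(COOCH3): ester, 1 C=O (running total 7).
CH(COBr): acyl halide, 1 C=O (running total 8).
CH(COCH3): ketone, 1 C=O (running total 9).
CH(OCOCH3): ester, 1 C=O (running total 10).

10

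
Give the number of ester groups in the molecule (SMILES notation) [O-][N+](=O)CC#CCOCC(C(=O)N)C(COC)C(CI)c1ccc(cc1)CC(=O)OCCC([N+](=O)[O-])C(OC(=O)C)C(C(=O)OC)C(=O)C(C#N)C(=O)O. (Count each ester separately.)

–NO2 on carbon → nitro group.
C≡C triple bond → alkyne.
C–O–C with sp³ carbons on both sides and no adjacent C=O → ether.
pendant –CONH2: carbonyl C bonded to C and N → amide.
pendant –CH2OCH3: C–O–C linkage → ether.
pendant –CH2X: halogen on sp³ carbon → alkyl halide.
para-disubstituted benzene ring → arene.
–C(=O)–O–C with C on the carbonyl side → ester.
–NO2 on an sp³ carbon → nitro (the N=O is not a carbonyl).
pendant –OC(=O)CH3: an acyloxy group → ester.
pendant –COOCH3: carbonyl C bonded to C and –OCH3 → ester.
–C(=O)– with carbon on both sides → ketone.
pendant –C≡N: nitrile.
–COOH: carbonyl C bonded to –OH and C → carboxylic acid (the –OH is not a separate alcohol).
Ester appears at: CH2COOCH2, CH(OCOCH3), CH(COOCH3) → 3.

3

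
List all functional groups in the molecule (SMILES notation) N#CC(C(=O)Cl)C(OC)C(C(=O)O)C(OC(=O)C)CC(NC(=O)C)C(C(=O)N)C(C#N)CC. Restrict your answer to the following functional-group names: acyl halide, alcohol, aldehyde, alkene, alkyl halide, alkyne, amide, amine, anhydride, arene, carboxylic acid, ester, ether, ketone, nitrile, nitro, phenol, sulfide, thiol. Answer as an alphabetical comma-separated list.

acyl halide, amide, carboxylic acid, ester, ether, nitrile

Working along the chain:
  N≡C: N≡C–: carbon triple-bonded to nitrogen → nitrile.
  CH(COCl): pendant –C(=O)X: carbonyl C bonded to C and halogen → acyl halide.
  CH(OCH3): pendant –OCH3: C–O–C with sp³ C, no adjacent C=O → ether.
  CH(COOH): pendant –COOH: carbonyl C bonded to C and –OH → carboxylic acid.
  CH(OCOCH3): pendant –OC(=O)CH3: an acyloxy group → ester.
  CH(NHCOCH3): pendant –NHC(=O)CH3: N bonded to a carbonyl → amide (not amine).
  CH(CONH2): pendant –CONH2: carbonyl C bonded to C and N → amide.
  CH(CN): pendant –C≡N: nitrile.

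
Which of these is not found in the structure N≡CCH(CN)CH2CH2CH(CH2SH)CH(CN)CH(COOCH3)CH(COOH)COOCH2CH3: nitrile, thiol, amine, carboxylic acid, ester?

amine

ester: present (CH(COOCH3) — pendant –COOCH3: carbonyl C bonded to C and –OCH3 → ester).
carboxylic acid: present (CH(COOH) — pendant –COOH: carbonyl C bonded to C and –OH → carboxylic acid).
thiol: present (CH(CH2SH) — pendant –CH2SH → thiol).
nitrile: present (N≡C — N≡C–: carbon triple-bonded to nitrogen → nitrile).
amine: no segment matches this pattern.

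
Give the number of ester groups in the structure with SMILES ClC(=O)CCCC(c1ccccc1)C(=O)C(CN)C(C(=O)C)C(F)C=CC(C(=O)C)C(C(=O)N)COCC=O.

0

–C(=O)Cl: carbonyl C bonded to C and to a halogen → acyl halide (not alkyl halide).
pendant –C6H5: benzene ring → arene.
–C(=O)– with carbon on both sides → ketone.
pendant –CH2NH2: N on sp³ C, no adjacent C=O → amine.
pendant –COCH3: carbonyl C bonded to two carbons → ketone.
halogen on an sp³ carbon → alkyl halide.
C=C double bond → alkene.
pendant –COCH3: carbonyl C bonded to two carbons → ketone.
pendant –CONH2: carbonyl C bonded to C and N → amide.
C–O–C with sp³ carbons on both sides and no adjacent C=O → ether.
terminal –CHO: carbonyl C bonded to H and C → aldehyde.
No segment is a ester: CO is ketone, not ester; CH(COCH3) is ketone, not ester; CH(COCH3) is ketone, not ester. → 0.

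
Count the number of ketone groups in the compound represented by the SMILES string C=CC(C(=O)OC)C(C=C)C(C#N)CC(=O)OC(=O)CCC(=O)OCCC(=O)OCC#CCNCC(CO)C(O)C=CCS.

Taking each segment in turn:
  CH2=CH: C=C double bond → alkene.
  CH(COOCH3): pendant –COOCH3: carbonyl C bonded to C and –OCH3 → ester.
  CH(CH=CH2): pendant –CH=CH2: C=C double bond → alkene.
  CH(CN): pendant –C≡N: nitrile.
  CH2CO-O-COCH2: two acyl groups sharing one oxygen, –C(=O)–O–C(=O)– → anhydride.
  CH2COOCH2: –C(=O)–O–C with C on the carbonyl side → ester.
  CH2COOCH2: –C(=O)–O–C with C on the carbonyl side → ester.
  C≡C: C≡C triple bond → alkyne.
  CH2NHCH2: C–N–C with sp³ carbons and no adjacent C=O → amine (secondary).
  CH(CH2OH): pendant –CH2OH on an sp³ backbone C → alcohol.
  CH(OH): –OH on an sp³ carbon → alcohol (secondary).
  CH=CH: C=C double bond → alkene.
  CH2SH: –SH on an sp³ carbon → thiol.
No segment is a ketone: CH(COOCH3) is ester, not ketone; CH2CO-O-COCH2 is anhydride, not ketone; CH2COOCH2 is ester, not ketone. → 0.

0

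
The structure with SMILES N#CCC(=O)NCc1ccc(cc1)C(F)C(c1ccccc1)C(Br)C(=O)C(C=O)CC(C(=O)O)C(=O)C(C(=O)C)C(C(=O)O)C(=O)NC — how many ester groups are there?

0

Working along the chain:
  N≡C: N≡C–: carbon triple-bonded to nitrogen → nitrile.
  CH2CONHCH2: –C(=O)–N– linkage → amide (the N is not an amine).
  C6H4: para-disubstituted benzene ring → arene.
  CH(F): halogen on an sp³ carbon → alkyl halide.
  CH(C6H5): pendant –C6H5: benzene ring → arene.
  CH(Br): halogen on an sp³ carbon → alkyl halide.
  CO: –C(=O)– with carbon on both sides → ketone.
  CH(CHO): pendant –CHO: carbonyl C bonded to C and H → aldehyde.
  CH(COOH): pendant –COOH: carbonyl C bonded to C and –OH → carboxylic acid.
  CO: –C(=O)– with carbon on both sides → ketone.
  CH(COCH3): pendant –COCH3: carbonyl C bonded to two carbons → ketone.
  CH(COOH): pendant –COOH: carbonyl C bonded to C and –OH → carboxylic acid.
  CONHCH3: –C(=O)NHCH3: carbonyl C bonded to C and to N → amide (the N is not an amine).
No segment is a ester: CO is ketone, not ester; CH(COOH) is carboxylic acid, not ester; CO is ketone, not ester. → 0.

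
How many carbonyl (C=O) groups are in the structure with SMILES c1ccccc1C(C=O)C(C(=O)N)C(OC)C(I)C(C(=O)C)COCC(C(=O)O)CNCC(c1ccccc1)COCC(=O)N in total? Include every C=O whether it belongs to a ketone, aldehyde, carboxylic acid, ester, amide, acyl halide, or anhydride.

CH(CHO): aldehyde, 1 C=O (running total 1).
CH(CONH2): amide, 1 C=O (running total 2).
CH(COCH3): ketone, 1 C=O (running total 3).
CH(COOH): carboxylic acid, 1 C=O (running total 4).
CONH2: amide, 1 C=O (running total 5).

5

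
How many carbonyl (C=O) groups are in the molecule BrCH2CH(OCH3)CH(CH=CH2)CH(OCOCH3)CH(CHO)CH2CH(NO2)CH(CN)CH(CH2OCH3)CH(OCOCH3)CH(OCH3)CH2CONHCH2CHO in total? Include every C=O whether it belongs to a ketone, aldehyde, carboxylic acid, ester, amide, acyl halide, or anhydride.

CH(OCOCH3): ester, 1 C=O (running total 1).
CH(CHO): aldehyde, 1 C=O (running total 2).
CH(OCOCH3): ester, 1 C=O (running total 3).
CH2CONHCH2: amide, 1 C=O (running total 4).
CHO: aldehyde, 1 C=O (running total 5).

5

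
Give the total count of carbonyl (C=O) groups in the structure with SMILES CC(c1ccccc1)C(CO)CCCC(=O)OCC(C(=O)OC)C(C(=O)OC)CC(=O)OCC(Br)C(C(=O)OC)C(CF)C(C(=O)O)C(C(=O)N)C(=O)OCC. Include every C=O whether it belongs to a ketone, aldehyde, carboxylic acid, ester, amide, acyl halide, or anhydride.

CH2COOCH2: ester, 1 C=O (running total 1).
CH(COOCH3): ester, 1 C=O (running total 2).
CH(COOCH3): ester, 1 C=O (running total 3).
CH2COOCH2: ester, 1 C=O (running total 4).
CH(COOCH3): ester, 1 C=O (running total 5).
CH(COOH): carboxylic acid, 1 C=O (running total 6).
CH(CONH2): amide, 1 C=O (running total 7).
COOCH2CH3: ester, 1 C=O (running total 8).

8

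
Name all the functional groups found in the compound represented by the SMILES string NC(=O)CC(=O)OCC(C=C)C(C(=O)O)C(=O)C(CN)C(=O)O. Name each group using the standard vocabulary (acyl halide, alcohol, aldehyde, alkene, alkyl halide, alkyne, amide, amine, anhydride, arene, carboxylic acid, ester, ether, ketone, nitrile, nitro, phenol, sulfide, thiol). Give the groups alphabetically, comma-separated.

alkene, amide, amine, carboxylic acid, ester, ketone

Taking each segment in turn:
  H2NCO: –C(=O)NH2: carbonyl C bonded to C and to N → amide (the N is not a separate amine).
  CH2COOCH2: –C(=O)–O–C with C on the carbonyl side → ester.
  CH(CH=CH2): pendant –CH=CH2: C=C double bond → alkene.
  CH(COOH): pendant –COOH: carbonyl C bonded to C and –OH → carboxylic acid.
  CO: –C(=O)– with carbon on both sides → ketone.
  CH(CH2NH2): pendant –CH2NH2: N on sp³ C, no adjacent C=O → amine.
  COOH: –COOH: carbonyl C bonded to –OH and C → carboxylic acid (the –OH is not a separate alcohol).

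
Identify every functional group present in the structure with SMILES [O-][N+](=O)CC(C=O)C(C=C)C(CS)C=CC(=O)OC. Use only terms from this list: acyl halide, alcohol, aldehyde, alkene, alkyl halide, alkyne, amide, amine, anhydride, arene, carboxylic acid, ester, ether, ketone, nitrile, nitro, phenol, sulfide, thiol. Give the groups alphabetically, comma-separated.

aldehyde, alkene, ester, nitro, thiol

–NO2 on carbon → nitro group.
pendant –CHO: carbonyl C bonded to C and H → aldehyde.
pendant –CH=CH2: C=C double bond → alkene.
pendant –CH2SH → thiol.
C=C double bond → alkene.
–C(=O)OCH3: carbonyl C bonded to C and to –OCH3 → ester (not ketone + ether).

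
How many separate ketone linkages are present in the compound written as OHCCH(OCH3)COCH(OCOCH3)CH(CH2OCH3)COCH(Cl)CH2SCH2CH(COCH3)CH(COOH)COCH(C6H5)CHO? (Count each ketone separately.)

4

Taking each segment in turn:
  OHC: terminal –CHO: carbonyl C bonded to H and C → aldehyde.
  CH(OCH3): pendant –OCH3: C–O–C with sp³ C, no adjacent C=O → ether.
  CO: –C(=O)– with carbon on both sides → ketone.
  CH(OCOCH3): pendant –OC(=O)CH3: an acyloxy group → ester.
  CH(CH2OCH3): pendant –CH2OCH3: C–O–C linkage → ether.
  CO: –C(=O)– with carbon on both sides → ketone.
  CH(Cl): halogen on an sp³ carbon → alkyl halide.
  CH2SCH2: C–S–C linkage → sulfide (thioether).
  CH(COCH3): pendant –COCH3: carbonyl C bonded to two carbons → ketone.
  CH(COOH): pendant –COOH: carbonyl C bonded to C and –OH → carboxylic acid.
  CO: –C(=O)– with carbon on both sides → ketone.
  CH(C6H5): pendant –C6H5: benzene ring → arene.
  CHO: terminal –CHO: carbonyl C bonded to H and C → aldehyde.
Ketone appears at: CO, CO, CH(COCH3), CO → 4.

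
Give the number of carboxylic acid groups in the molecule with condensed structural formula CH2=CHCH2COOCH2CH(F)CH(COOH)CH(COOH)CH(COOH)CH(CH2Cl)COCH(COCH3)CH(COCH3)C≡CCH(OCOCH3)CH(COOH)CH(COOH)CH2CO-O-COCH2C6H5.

5

Taking each segment in turn:
  CH2=CH: C=C double bond → alkene.
  CH2COOCH2: –C(=O)–O–C with C on the carbonyl side → ester.
  CH(F): halogen on an sp³ carbon → alkyl halide.
  CH(COOH): pendant –COOH: carbonyl C bonded to C and –OH → carboxylic acid.
  CH(COOH): pendant –COOH: carbonyl C bonded to C and –OH → carboxylic acid.
  CH(COOH): pendant –COOH: carbonyl C bonded to C and –OH → carboxylic acid.
  CH(CH2Cl): pendant –CH2X: halogen on sp³ carbon → alkyl halide.
  CO: –C(=O)– with carbon on both sides → ketone.
  CH(COCH3): pendant –COCH3: carbonyl C bonded to two carbons → ketone.
  CH(COCH3): pendant –COCH3: carbonyl C bonded to two carbons → ketone.
  C≡C: C≡C triple bond → alkyne.
  CH(OCOCH3): pendant –OC(=O)CH3: an acyloxy group → ester.
  CH(COOH): pendant –COOH: carbonyl C bonded to C and –OH → carboxylic acid.
  CH(COOH): pendant –COOH: carbonyl C bonded to C and –OH → carboxylic acid.
  CH2CO-O-COCH2: two acyl groups sharing one oxygen, –C(=O)–O–C(=O)– → anhydride.
  C6H5: –C6H5 phenyl ring → arene.
Carboxylic acid appears at: CH(COOH), CH(COOH), CH(COOH), CH(COOH), CH(COOH) → 5.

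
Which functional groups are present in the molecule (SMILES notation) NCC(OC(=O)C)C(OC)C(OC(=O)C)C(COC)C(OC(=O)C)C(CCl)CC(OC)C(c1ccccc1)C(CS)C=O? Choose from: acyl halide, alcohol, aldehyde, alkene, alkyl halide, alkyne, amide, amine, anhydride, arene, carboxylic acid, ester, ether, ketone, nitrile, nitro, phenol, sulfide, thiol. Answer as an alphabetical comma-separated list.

aldehyde, alkyl halide, amine, arene, ester, ether, thiol

Working along the chain:
  H2NCH2: –NH2 on an sp³ carbon with no adjacent C=O → amine.
  CH(OCOCH3): pendant –OC(=O)CH3: an acyloxy group → ester.
  CH(OCH3): pendant –OCH3: C–O–C with sp³ C, no adjacent C=O → ether.
  CH(OCOCH3): pendant –OC(=O)CH3: an acyloxy group → ester.
  CH(CH2OCH3): pendant –CH2OCH3: C–O–C linkage → ether.
  CH(OCOCH3): pendant –OC(=O)CH3: an acyloxy group → ester.
  CH(CH2Cl): pendant –CH2X: halogen on sp³ carbon → alkyl halide.
  CH(OCH3): pendant –OCH3: C–O–C with sp³ C, no adjacent C=O → ether.
  CH(C6H5): pendant –C6H5: benzene ring → arene.
  CH(CH2SH): pendant –CH2SH → thiol.
  CHO: terminal –CHO: carbonyl C bonded to H and C → aldehyde.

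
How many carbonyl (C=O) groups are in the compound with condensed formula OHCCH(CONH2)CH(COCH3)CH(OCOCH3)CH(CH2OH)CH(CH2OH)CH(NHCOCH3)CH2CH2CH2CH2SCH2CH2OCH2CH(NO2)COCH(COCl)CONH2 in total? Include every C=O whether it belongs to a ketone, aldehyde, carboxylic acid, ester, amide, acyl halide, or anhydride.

OHC: aldehyde, 1 C=O (running total 1).
CH(CONH2): amide, 1 C=O (running total 2).
CH(COCH3): ketone, 1 C=O (running total 3).
CH(OCOCH3): ester, 1 C=O (running total 4).
CH(NHCOCH3): amide, 1 C=O (running total 5).
CO: ketone, 1 C=O (running total 6).
CH(COCl): acyl halide, 1 C=O (running total 7).
CONH2: amide, 1 C=O (running total 8).

8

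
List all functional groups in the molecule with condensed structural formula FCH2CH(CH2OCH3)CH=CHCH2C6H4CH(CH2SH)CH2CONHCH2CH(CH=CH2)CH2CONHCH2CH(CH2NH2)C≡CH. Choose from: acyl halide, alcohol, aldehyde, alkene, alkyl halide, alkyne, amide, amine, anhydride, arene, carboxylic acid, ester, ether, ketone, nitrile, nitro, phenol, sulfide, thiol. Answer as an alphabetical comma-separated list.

alkene, alkyl halide, alkyne, amide, amine, arene, ether, thiol

Taking each segment in turn:
  FCH2: halogen on an sp³ carbon → alkyl halide.
  CH(CH2OCH3): pendant –CH2OCH3: C–O–C linkage → ether.
  CH=CH: C=C double bond → alkene.
  C6H4: para-disubstituted benzene ring → arene.
  CH(CH2SH): pendant –CH2SH → thiol.
  CH2CONHCH2: –C(=O)–N– linkage → amide (the N is not an amine).
  CH(CH=CH2): pendant –CH=CH2: C=C double bond → alkene.
  CH2CONHCH2: –C(=O)–N– linkage → amide (the N is not an amine).
  CH(CH2NH2): pendant –CH2NH2: N on sp³ C, no adjacent C=O → amine.
  C≡CH: C≡C triple bond → alkyne.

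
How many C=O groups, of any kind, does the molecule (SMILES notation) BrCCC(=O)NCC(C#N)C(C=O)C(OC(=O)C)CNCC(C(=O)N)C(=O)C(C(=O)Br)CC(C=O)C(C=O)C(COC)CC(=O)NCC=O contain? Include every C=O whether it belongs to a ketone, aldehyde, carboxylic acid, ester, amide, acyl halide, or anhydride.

CH2CONHCH2: amide, 1 C=O (running total 1).
CH(CHO): aldehyde, 1 C=O (running total 2).
CH(OCOCH3): ester, 1 C=O (running total 3).
CH(CONH2): amide, 1 C=O (running total 4).
CO: ketone, 1 C=O (running total 5).
CH(COBr): acyl halide, 1 C=O (running total 6).
CH(CHO): aldehyde, 1 C=O (running total 7).
CH(CHO): aldehyde, 1 C=O (running total 8).
CH2CONHCH2: amide, 1 C=O (running total 9).
CHO: aldehyde, 1 C=O (running total 10).

10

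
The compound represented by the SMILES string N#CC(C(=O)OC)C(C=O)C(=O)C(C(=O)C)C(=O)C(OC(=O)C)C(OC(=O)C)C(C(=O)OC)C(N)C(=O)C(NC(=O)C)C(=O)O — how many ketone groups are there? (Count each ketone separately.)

Reading the structure from left to right:
  N≡C: N≡C–: carbon triple-bonded to nitrogen → nitrile.
  CH(COOCH3): pendant –COOCH3: carbonyl C bonded to C and –OCH3 → ester.
  CH(CHO): pendant –CHO: carbonyl C bonded to C and H → aldehyde.
  CO: –C(=O)– with carbon on both sides → ketone.
  CH(COCH3): pendant –COCH3: carbonyl C bonded to two carbons → ketone.
  CO: –C(=O)– with carbon on both sides → ketone.
  CH(OCOCH3): pendant –OC(=O)CH3: an acyloxy group → ester.
  CH(OCOCH3): pendant –OC(=O)CH3: an acyloxy group → ester.
  CH(COOCH3): pendant –COOCH3: carbonyl C bonded to C and –OCH3 → ester.
  CH(NH2): –NH2 on an sp³ carbon with no adjacent C=O → amine.
  CO: –C(=O)– with carbon on both sides → ketone.
  CH(NHCOCH3): pendant –NHC(=O)CH3: N bonded to a carbonyl → amide (not amine).
  COOH: –COOH: carbonyl C bonded to –OH and C → carboxylic acid (the –OH is not a separate alcohol).
Ketone appears at: CO, CH(COCH3), CO, CO → 4.

4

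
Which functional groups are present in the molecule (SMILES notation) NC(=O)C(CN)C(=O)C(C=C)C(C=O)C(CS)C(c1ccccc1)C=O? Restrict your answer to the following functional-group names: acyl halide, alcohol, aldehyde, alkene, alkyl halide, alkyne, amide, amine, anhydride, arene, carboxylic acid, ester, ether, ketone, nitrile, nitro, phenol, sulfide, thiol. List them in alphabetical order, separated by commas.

aldehyde, alkene, amide, amine, arene, ketone, thiol

–C(=O)NH2: carbonyl C bonded to C and to N → amide (the N is not a separate amine).
pendant –CH2NH2: N on sp³ C, no adjacent C=O → amine.
–C(=O)– with carbon on both sides → ketone.
pendant –CH=CH2: C=C double bond → alkene.
pendant –CHO: carbonyl C bonded to C and H → aldehyde.
pendant –CH2SH → thiol.
pendant –C6H5: benzene ring → arene.
terminal –CHO: carbonyl C bonded to H and C → aldehyde.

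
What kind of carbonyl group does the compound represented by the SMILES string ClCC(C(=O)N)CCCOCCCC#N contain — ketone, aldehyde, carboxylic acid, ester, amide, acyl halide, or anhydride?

The carbonyl is in the CH(CONH2) segment: pendant –CONH2: carbonyl C bonded to C and N → amide.

amide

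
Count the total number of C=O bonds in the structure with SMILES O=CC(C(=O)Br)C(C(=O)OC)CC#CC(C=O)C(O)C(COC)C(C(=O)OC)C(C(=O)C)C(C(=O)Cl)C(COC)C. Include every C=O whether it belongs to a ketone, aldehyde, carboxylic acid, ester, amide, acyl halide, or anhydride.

7

OHC: aldehyde, 1 C=O (running total 1).
CH(COBr): acyl halide, 1 C=O (running total 2).
CH(COOCH3): ester, 1 C=O (running total 3).
CH(CHO): aldehyde, 1 C=O (running total 4).
CH(COOCH3): ester, 1 C=O (running total 5).
CH(COCH3): ketone, 1 C=O (running total 6).
CH(COCl): acyl halide, 1 C=O (running total 7).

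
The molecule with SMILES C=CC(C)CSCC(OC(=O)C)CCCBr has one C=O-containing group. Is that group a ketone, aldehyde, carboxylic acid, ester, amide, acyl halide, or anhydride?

The carbonyl is in the CH(OCOCH3) segment: pendant –OC(=O)CH3: an acyloxy group → ester.

ester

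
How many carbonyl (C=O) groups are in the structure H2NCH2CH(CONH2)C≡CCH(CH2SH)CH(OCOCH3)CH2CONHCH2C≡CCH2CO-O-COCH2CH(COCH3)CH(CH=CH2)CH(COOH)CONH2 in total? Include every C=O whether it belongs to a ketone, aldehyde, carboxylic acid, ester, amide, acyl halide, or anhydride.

CH(CONH2): amide, 1 C=O (running total 1).
CH(OCOCH3): ester, 1 C=O (running total 2).
CH2CONHCH2: amide, 1 C=O (running total 3).
CH2CO-O-COCH2: anhydride, 2 C=O (running total 5).
CH(COCH3): ketone, 1 C=O (running total 6).
CH(COOH): carboxylic acid, 1 C=O (running total 7).
CONH2: amide, 1 C=O (running total 8).

8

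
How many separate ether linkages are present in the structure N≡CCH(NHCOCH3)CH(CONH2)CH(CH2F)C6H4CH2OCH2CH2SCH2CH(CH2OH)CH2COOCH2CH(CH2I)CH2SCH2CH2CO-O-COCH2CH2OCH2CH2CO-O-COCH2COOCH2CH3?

2

Reading the structure from left to right:
  N≡C: N≡C–: carbon triple-bonded to nitrogen → nitrile.
  CH(NHCOCH3): pendant –NHC(=O)CH3: N bonded to a carbonyl → amide (not amine).
  CH(CONH2): pendant –CONH2: carbonyl C bonded to C and N → amide.
  CH(CH2F): pendant –CH2X: halogen on sp³ carbon → alkyl halide.
  C6H4: para-disubstituted benzene ring → arene.
  CH2OCH2: C–O–C with sp³ carbons on both sides and no adjacent C=O → ether.
  CH2SCH2: C–S–C linkage → sulfide (thioether).
  CH(CH2OH): pendant –CH2OH on an sp³ backbone C → alcohol.
  CH2COOCH2: –C(=O)–O–C with C on the carbonyl side → ester.
  CH(CH2I): pendant –CH2X: halogen on sp³ carbon → alkyl halide.
  CH2SCH2: C–S–C linkage → sulfide (thioether).
  CH2CO-O-COCH2: two acyl groups sharing one oxygen, –C(=O)–O–C(=O)– → anhydride.
  CH2OCH2: C–O–C with sp³ carbons on both sides and no adjacent C=O → ether.
  CH2CO-O-COCH2: two acyl groups sharing one oxygen, –C(=O)–O–C(=O)– → anhydride.
  COOCH2CH3: –C(=O)OCH2CH3: carbonyl C bonded to C and to –OEt → ester.
Ether appears at: CH2OCH2, CH2OCH2 → 2.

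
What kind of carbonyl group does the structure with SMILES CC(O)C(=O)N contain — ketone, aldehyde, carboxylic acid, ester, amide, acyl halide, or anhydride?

The carbonyl is in the CONH2 segment: –C(=O)NH2: carbonyl C bonded to C and to N → amide (the N is not a separate amine).

amide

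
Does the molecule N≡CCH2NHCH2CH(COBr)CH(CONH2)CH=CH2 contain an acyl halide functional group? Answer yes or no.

N≡C–: carbon triple-bonded to nitrogen → nitrile.
C–N–C with sp³ carbons and no adjacent C=O → amine (secondary).
pendant –C(=O)X: carbonyl C bonded to C and halogen → acyl halide.
pendant –CONH2: carbonyl C bonded to C and N → amide.
C=C double bond → alkene.
The CH(COBr) segment supplies the acyl halide: pendant –C(=O)X: carbonyl C bonded to C and halogen → acyl halide.

yes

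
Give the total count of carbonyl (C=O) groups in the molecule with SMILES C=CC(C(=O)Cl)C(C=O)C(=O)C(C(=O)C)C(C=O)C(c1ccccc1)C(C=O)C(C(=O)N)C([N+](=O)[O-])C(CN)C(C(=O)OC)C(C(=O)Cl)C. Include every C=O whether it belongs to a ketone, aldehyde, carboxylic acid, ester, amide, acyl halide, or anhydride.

CH(COCl): acyl halide, 1 C=O (running total 1).
CH(CHO): aldehyde, 1 C=O (running total 2).
CO: ketone, 1 C=O (running total 3).
CH(COCH3): ketone, 1 C=O (running total 4).
CH(CHO): aldehyde, 1 C=O (running total 5).
CH(CHO): aldehyde, 1 C=O (running total 6).
CH(CONH2): amide, 1 C=O (running total 7).
CH(COOCH3): ester, 1 C=O (running total 8).
CH(COCl): acyl halide, 1 C=O (running total 9).

9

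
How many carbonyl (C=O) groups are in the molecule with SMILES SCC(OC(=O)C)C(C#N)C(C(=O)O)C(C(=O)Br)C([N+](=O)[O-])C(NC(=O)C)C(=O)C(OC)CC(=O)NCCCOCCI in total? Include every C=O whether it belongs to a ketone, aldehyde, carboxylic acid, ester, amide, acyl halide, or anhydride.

CH(OCOCH3): ester, 1 C=O (running total 1).
CH(COOH): carboxylic acid, 1 C=O (running total 2).
CH(COBr): acyl halide, 1 C=O (running total 3).
CH(NHCOCH3): amide, 1 C=O (running total 4).
CO: ketone, 1 C=O (running total 5).
CH2CONHCH2: amide, 1 C=O (running total 6).

6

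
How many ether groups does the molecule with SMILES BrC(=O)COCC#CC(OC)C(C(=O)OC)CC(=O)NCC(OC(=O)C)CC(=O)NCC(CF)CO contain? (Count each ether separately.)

Taking each segment in turn:
  BrCO: –C(=O)Br: carbonyl C bonded to C and to a halogen → acyl halide (not alkyl halide).
  CH2OCH2: C–O–C with sp³ carbons on both sides and no adjacent C=O → ether.
  C≡C: C≡C triple bond → alkyne.
  CH(OCH3): pendant –OCH3: C–O–C with sp³ C, no adjacent C=O → ether.
  CH(COOCH3): pendant –COOCH3: carbonyl C bonded to C and –OCH3 → ester.
  CH2CONHCH2: –C(=O)–N– linkage → amide (the N is not an amine).
  CH(OCOCH3): pendant –OC(=O)CH3: an acyloxy group → ester.
  CH2CONHCH2: –C(=O)–N– linkage → amide (the N is not an amine).
  CH(CH2F): pendant –CH2X: halogen on sp³ carbon → alkyl halide.
  CH2OH: –OH on an sp³ carbon → alcohol.
Ether appears at: CH2OCH2, CH(OCH3) → 2.

2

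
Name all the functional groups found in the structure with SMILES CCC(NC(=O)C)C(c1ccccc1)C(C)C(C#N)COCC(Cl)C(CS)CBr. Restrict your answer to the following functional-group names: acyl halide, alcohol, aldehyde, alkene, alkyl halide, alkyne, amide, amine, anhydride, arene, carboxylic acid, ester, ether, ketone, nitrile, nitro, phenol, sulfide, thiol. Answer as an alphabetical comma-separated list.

Taking each segment in turn:
  CH(NHCOCH3): pendant –NHC(=O)CH3: N bonded to a carbonyl → amide (not amine).
  CH(C6H5): pendant –C6H5: benzene ring → arene.
  CH(CN): pendant –C≡N: nitrile.
  CH2OCH2: C–O–C with sp³ carbons on both sides and no adjacent C=O → ether.
  CH(Cl): halogen on an sp³ carbon → alkyl halide.
  CH(CH2SH): pendant –CH2SH → thiol.
  CH2Br: halogen on an sp³ carbon → alkyl halide.

alkyl halide, amide, arene, ether, nitrile, thiol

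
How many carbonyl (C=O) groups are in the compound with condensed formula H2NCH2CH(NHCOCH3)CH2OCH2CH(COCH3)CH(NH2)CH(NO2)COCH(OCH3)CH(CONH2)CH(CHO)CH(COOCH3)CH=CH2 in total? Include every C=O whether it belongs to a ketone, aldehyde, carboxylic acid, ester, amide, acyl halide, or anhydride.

CH(NHCOCH3): amide, 1 C=O (running total 1).
CH(COCH3): ketone, 1 C=O (running total 2).
CO: ketone, 1 C=O (running total 3).
CH(CONH2): amide, 1 C=O (running total 4).
CH(CHO): aldehyde, 1 C=O (running total 5).
CH(COOCH3): ester, 1 C=O (running total 6).

6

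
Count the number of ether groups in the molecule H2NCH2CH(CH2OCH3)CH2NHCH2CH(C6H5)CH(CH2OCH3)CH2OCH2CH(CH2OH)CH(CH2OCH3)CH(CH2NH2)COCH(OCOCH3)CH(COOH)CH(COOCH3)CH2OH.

–NH2 on an sp³ carbon with no adjacent C=O → amine.
pendant –CH2OCH3: C–O–C linkage → ether.
C–N–C with sp³ carbons and no adjacent C=O → amine (secondary).
pendant –C6H5: benzene ring → arene.
pendant –CH2OCH3: C–O–C linkage → ether.
C–O–C with sp³ carbons on both sides and no adjacent C=O → ether.
pendant –CH2OH on an sp³ backbone C → alcohol.
pendant –CH2OCH3: C–O–C linkage → ether.
pendant –CH2NH2: N on sp³ C, no adjacent C=O → amine.
–C(=O)– with carbon on both sides → ketone.
pendant –OC(=O)CH3: an acyloxy group → ester.
pendant –COOH: carbonyl C bonded to C and –OH → carboxylic acid.
pendant –COOCH3: carbonyl C bonded to C and –OCH3 → ester.
–OH on an sp³ carbon → alcohol.
Ether appears at: CH(CH2OCH3), CH(CH2OCH3), CH2OCH2, CH(CH2OCH3) → 4.

4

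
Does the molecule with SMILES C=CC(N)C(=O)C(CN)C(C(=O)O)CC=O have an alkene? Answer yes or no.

yes

C=C double bond → alkene.
–NH2 on an sp³ carbon with no adjacent C=O → amine.
–C(=O)– with carbon on both sides → ketone.
pendant –CH2NH2: N on sp³ C, no adjacent C=O → amine.
pendant –COOH: carbonyl C bonded to C and –OH → carboxylic acid.
terminal –CHO: carbonyl C bonded to H and C → aldehyde.
The CH2=CH segment supplies the alkene: C=C double bond → alkene.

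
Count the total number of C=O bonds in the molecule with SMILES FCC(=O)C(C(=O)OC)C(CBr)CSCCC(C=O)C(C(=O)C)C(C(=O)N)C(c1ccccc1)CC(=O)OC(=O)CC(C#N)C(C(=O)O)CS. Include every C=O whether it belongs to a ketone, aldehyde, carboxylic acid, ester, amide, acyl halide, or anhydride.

8

CO: ketone, 1 C=O (running total 1).
CH(COOCH3): ester, 1 C=O (running total 2).
CH(CHO): aldehyde, 1 C=O (running total 3).
CH(COCH3): ketone, 1 C=O (running total 4).
CH(CONH2): amide, 1 C=O (running total 5).
CH2CO-O-COCH2: anhydride, 2 C=O (running total 7).
CH(COOH): carboxylic acid, 1 C=O (running total 8).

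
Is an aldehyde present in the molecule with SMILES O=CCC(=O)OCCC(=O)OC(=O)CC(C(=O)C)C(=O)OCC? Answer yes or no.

terminal –CHO: carbonyl C bonded to H and C → aldehyde.
–C(=O)–O–C with C on the carbonyl side → ester.
two acyl groups sharing one oxygen, –C(=O)–O–C(=O)– → anhydride.
pendant –COCH3: carbonyl C bonded to two carbons → ketone.
–C(=O)OCH2CH3: carbonyl C bonded to C and to –OEt → ester.
The OHC segment supplies the aldehyde: terminal –CHO: carbonyl C bonded to H and C → aldehyde.

yes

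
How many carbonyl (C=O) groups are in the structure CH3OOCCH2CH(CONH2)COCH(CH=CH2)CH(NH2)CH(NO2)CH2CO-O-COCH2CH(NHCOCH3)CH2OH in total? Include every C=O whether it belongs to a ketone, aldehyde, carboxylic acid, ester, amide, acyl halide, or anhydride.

6

CH3OOC: ester, 1 C=O (running total 1).
CH(CONH2): amide, 1 C=O (running total 2).
CO: ketone, 1 C=O (running total 3).
CH2CO-O-COCH2: anhydride, 2 C=O (running total 5).
CH(NHCOCH3): amide, 1 C=O (running total 6).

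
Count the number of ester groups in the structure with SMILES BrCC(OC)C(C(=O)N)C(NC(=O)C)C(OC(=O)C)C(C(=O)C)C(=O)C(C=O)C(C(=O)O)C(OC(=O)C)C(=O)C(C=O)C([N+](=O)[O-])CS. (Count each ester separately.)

2

halogen on an sp³ carbon → alkyl halide.
pendant –OCH3: C–O–C with sp³ C, no adjacent C=O → ether.
pendant –CONH2: carbonyl C bonded to C and N → amide.
pendant –NHC(=O)CH3: N bonded to a carbonyl → amide (not amine).
pendant –OC(=O)CH3: an acyloxy group → ester.
pendant –COCH3: carbonyl C bonded to two carbons → ketone.
–C(=O)– with carbon on both sides → ketone.
pendant –CHO: carbonyl C bonded to C and H → aldehyde.
pendant –COOH: carbonyl C bonded to C and –OH → carboxylic acid.
pendant –OC(=O)CH3: an acyloxy group → ester.
–C(=O)– with carbon on both sides → ketone.
pendant –CHO: carbonyl C bonded to C and H → aldehyde.
–NO2 on an sp³ carbon → nitro (the N=O is not a carbonyl).
–SH on an sp³ carbon → thiol.
Ester appears at: CH(OCOCH3), CH(OCOCH3) → 2.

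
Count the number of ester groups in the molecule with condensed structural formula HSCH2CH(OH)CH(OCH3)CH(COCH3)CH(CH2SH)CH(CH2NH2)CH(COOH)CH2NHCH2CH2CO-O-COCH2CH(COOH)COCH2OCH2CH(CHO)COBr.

Taking each segment in turn:
  HSCH2: –SH on an sp³ carbon → thiol.
  CH(OH): –OH on an sp³ carbon → alcohol (secondary).
  CH(OCH3): pendant –OCH3: C–O–C with sp³ C, no adjacent C=O → ether.
  CH(COCH3): pendant –COCH3: carbonyl C bonded to two carbons → ketone.
  CH(CH2SH): pendant –CH2SH → thiol.
  CH(CH2NH2): pendant –CH2NH2: N on sp³ C, no adjacent C=O → amine.
  CH(COOH): pendant –COOH: carbonyl C bonded to C and –OH → carboxylic acid.
  CH2NHCH2: C–N–C with sp³ carbons and no adjacent C=O → amine (secondary).
  CH2CO-O-COCH2: two acyl groups sharing one oxygen, –C(=O)–O–C(=O)– → anhydride.
  CH(COOH): pendant –COOH: carbonyl C bonded to C and –OH → carboxylic acid.
  CO: –C(=O)– with carbon on both sides → ketone.
  CH2OCH2: C–O–C with sp³ carbons on both sides and no adjacent C=O → ether.
  CH(CHO): pendant –CHO: carbonyl C bonded to C and H → aldehyde.
  COBr: –C(=O)Br: carbonyl C bonded to C and to a halogen → acyl halide (not alkyl halide).
No segment is a ester: CH(OCH3) is ether, not ester; CH(COCH3) is ketone, not ester; CH(COOH) is carboxylic acid, not ester. → 0.

0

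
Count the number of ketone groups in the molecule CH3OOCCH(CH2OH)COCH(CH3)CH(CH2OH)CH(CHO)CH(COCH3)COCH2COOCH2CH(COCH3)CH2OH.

4

CH3O–C(=O)–: carbonyl C bonded to C and to –OCH3 → ester (not ketone + ether).
pendant –CH2OH on an sp³ backbone C → alcohol.
–C(=O)– with carbon on both sides → ketone.
pendant –CH2OH on an sp³ backbone C → alcohol.
pendant –CHO: carbonyl C bonded to C and H → aldehyde.
pendant –COCH3: carbonyl C bonded to two carbons → ketone.
–C(=O)– with carbon on both sides → ketone.
–C(=O)–O–C with C on the carbonyl side → ester.
pendant –COCH3: carbonyl C bonded to two carbons → ketone.
–OH on an sp³ carbon → alcohol.
Ketone appears at: CO, CH(COCH3), CO, CH(COCH3) → 4.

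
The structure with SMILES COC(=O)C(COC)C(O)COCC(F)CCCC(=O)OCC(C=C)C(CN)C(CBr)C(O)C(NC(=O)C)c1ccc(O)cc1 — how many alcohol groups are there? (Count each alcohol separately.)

2

Working along the chain:
  CH3OOC: CH3O–C(=O)–: carbonyl C bonded to C and to –OCH3 → ester (not ketone + ether).
  CH(CH2OCH3): pendant –CH2OCH3: C–O–C linkage → ether.
  CH(OH): –OH on an sp³ carbon → alcohol (secondary).
  CH2OCH2: C–O–C with sp³ carbons on both sides and no adjacent C=O → ether.
  CH(F): halogen on an sp³ carbon → alkyl halide.
  CH2COOCH2: –C(=O)–O–C with C on the carbonyl side → ester.
  CH(CH=CH2): pendant –CH=CH2: C=C double bond → alkene.
  CH(CH2NH2): pendant –CH2NH2: N on sp³ C, no adjacent C=O → amine.
  CH(CH2Br): pendant –CH2X: halogen on sp³ carbon → alkyl halide.
  CH(OH): –OH on an sp³ carbon → alcohol (secondary).
  CH(NHCOCH3): pendant –NHC(=O)CH3: N bonded to a carbonyl → amide (not amine).
  C6H4OH: –OH attached directly to an aromatic ring → phenol (not alcohol); the ring itself is an arene.
Alcohol appears at: CH(OH), CH(OH) → 2.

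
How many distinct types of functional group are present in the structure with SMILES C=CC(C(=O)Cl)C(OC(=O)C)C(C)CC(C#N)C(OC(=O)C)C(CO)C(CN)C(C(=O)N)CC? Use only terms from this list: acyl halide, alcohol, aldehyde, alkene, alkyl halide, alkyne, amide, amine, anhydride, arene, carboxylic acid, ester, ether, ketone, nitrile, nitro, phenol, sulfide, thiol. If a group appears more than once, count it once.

7

Working along the chain:
  CH2=CH: C=C double bond → alkene.
  CH(COCl): pendant –C(=O)X: carbonyl C bonded to C and halogen → acyl halide.
  CH(OCOCH3): pendant –OC(=O)CH3: an acyloxy group → ester.
  CH(CN): pendant –C≡N: nitrile.
  CH(OCOCH3): pendant –OC(=O)CH3: an acyloxy group → ester.
  CH(CH2OH): pendant –CH2OH on an sp³ backbone C → alcohol.
  CH(CH2NH2): pendant –CH2NH2: N on sp³ C, no adjacent C=O → amine.
  CH(CONH2): pendant –CONH2: carbonyl C bonded to C and N → amide.
Distinct types present: acyl halide, alcohol, alkene, amide, amine, ester, nitrile.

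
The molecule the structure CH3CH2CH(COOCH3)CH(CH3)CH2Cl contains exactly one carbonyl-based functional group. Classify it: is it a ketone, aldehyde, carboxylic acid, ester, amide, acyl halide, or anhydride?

ester

The carbonyl is in the CH(COOCH3) segment: pendant –COOCH3: carbonyl C bonded to C and –OCH3 → ester.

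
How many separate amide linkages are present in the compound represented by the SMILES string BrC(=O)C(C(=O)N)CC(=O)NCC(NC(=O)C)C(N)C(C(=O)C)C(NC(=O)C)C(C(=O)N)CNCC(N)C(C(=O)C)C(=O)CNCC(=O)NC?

6

–C(=O)Br: carbonyl C bonded to C and to a halogen → acyl halide (not alkyl halide).
pendant –CONH2: carbonyl C bonded to C and N → amide.
–C(=O)–N– linkage → amide (the N is not an amine).
pendant –NHC(=O)CH3: N bonded to a carbonyl → amide (not amine).
–NH2 on an sp³ carbon with no adjacent C=O → amine.
pendant –COCH3: carbonyl C bonded to two carbons → ketone.
pendant –NHC(=O)CH3: N bonded to a carbonyl → amide (not amine).
pendant –CONH2: carbonyl C bonded to C and N → amide.
C–N–C with sp³ carbons and no adjacent C=O → amine (secondary).
–NH2 on an sp³ carbon with no adjacent C=O → amine.
pendant –COCH3: carbonyl C bonded to two carbons → ketone.
–C(=O)– with carbon on both sides → ketone.
C–N–C with sp³ carbons and no adjacent C=O → amine (secondary).
–C(=O)NHCH3: carbonyl C bonded to C and to N → amide (the N is not an amine).
Amide appears at: CH(CONH2), CH2CONHCH2, CH(NHCOCH3), CH(NHCOCH3), CH(CONH2), CONHCH3 → 6.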